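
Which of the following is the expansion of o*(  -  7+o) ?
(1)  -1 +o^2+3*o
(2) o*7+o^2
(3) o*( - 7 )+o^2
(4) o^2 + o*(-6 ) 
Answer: 3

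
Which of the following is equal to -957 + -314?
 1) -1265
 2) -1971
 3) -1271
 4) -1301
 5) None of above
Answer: 3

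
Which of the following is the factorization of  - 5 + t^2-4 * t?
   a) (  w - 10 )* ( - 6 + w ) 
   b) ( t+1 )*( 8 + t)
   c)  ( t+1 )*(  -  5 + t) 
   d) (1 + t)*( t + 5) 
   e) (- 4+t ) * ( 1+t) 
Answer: c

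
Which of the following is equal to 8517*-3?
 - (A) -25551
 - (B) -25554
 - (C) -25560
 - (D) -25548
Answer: A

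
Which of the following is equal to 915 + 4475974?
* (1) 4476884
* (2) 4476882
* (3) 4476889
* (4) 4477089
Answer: 3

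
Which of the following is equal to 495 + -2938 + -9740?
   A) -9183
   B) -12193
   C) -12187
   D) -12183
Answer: D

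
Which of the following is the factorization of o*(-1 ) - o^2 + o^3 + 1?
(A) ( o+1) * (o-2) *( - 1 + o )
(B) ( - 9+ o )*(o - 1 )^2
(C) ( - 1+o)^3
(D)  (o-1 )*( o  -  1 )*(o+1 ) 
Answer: D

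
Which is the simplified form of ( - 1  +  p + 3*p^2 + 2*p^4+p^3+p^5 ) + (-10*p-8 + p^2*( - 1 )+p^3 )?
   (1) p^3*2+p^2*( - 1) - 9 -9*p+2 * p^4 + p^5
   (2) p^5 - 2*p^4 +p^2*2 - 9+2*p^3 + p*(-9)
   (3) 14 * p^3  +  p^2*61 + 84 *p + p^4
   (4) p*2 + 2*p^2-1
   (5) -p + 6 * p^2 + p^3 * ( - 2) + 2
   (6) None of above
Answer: 6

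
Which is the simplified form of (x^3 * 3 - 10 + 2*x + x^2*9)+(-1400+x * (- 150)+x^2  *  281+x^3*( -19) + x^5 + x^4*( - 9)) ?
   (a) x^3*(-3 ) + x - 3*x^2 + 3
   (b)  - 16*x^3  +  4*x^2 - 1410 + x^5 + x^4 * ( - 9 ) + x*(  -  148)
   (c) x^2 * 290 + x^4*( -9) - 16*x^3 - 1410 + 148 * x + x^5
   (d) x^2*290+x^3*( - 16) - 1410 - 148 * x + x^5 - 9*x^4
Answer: d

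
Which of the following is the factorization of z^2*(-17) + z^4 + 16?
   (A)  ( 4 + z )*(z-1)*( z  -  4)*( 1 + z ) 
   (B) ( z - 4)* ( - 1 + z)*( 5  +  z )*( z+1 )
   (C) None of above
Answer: A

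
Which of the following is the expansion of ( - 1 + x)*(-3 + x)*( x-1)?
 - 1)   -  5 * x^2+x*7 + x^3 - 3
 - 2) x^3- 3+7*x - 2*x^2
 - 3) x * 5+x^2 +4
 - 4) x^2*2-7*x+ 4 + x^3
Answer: 1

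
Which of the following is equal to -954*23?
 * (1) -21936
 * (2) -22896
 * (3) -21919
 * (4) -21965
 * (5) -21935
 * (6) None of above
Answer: 6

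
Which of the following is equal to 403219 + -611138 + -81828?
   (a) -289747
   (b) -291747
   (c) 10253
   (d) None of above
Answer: a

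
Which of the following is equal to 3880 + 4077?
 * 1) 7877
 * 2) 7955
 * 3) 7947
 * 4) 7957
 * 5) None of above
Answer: 4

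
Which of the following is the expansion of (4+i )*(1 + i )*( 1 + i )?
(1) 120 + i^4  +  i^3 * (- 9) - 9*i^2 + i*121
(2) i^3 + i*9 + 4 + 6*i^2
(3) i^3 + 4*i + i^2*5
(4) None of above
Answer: 2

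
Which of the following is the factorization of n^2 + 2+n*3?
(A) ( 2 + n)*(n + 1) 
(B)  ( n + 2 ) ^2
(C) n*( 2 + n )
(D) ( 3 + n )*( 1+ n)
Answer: A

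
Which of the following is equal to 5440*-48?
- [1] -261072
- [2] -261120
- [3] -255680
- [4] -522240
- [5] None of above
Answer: 2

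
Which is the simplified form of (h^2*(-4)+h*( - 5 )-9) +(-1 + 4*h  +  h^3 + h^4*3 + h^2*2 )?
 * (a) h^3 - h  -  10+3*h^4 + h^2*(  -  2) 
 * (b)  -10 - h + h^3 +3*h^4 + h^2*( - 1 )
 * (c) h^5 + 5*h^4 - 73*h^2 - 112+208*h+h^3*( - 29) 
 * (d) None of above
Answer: a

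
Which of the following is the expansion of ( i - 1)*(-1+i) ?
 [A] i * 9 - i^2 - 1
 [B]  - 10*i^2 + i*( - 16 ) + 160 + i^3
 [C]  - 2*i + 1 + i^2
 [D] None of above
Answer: C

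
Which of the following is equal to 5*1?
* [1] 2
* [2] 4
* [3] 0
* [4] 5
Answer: 4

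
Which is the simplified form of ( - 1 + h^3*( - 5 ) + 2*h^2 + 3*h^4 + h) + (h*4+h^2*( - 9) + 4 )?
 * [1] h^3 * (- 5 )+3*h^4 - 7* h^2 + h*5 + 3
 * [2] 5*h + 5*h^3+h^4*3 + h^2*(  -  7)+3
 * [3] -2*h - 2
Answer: 1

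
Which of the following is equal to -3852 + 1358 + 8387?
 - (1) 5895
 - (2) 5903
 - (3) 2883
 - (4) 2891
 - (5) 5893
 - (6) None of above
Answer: 5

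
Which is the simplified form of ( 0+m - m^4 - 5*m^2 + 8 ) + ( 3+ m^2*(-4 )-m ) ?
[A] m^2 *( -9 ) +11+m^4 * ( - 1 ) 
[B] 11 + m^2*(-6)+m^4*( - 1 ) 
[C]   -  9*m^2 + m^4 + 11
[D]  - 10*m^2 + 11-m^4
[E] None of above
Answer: A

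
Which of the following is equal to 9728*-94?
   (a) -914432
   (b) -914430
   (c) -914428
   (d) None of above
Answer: a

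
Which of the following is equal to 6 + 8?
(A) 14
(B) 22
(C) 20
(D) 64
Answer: A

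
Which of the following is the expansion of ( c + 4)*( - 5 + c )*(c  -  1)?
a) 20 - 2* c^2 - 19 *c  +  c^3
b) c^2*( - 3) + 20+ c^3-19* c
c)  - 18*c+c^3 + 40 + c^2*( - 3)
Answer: a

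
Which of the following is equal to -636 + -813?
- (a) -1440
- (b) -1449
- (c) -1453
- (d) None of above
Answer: b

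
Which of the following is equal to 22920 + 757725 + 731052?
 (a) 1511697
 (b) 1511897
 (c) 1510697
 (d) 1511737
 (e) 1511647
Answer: a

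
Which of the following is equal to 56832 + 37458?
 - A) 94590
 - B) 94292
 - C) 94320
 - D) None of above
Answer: D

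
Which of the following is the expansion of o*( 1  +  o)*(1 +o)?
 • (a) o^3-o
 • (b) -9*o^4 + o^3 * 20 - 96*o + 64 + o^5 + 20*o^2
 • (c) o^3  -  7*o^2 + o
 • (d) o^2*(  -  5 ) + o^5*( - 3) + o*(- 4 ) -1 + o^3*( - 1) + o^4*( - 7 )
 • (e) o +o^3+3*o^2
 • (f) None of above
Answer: f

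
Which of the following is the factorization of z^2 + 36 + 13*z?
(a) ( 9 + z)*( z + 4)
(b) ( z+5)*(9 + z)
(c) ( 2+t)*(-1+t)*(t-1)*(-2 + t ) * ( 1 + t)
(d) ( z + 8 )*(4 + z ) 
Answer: a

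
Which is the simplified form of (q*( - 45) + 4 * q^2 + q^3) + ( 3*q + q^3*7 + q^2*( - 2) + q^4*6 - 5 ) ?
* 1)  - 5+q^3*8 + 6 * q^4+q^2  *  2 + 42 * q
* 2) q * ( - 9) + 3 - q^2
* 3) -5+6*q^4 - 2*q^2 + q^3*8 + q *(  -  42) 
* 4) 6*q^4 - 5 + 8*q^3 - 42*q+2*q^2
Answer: 4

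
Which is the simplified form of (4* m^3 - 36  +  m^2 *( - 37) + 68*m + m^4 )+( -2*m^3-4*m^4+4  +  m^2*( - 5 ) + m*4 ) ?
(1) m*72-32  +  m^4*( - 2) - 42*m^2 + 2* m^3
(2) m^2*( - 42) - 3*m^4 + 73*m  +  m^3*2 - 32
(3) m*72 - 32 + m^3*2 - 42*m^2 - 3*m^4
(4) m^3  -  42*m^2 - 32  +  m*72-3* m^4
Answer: 3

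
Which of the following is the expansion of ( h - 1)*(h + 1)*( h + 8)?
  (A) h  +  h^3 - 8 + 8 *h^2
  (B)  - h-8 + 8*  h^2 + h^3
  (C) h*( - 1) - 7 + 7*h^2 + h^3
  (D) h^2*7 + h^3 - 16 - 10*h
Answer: B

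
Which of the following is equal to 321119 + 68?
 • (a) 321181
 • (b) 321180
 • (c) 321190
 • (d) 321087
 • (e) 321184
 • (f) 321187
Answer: f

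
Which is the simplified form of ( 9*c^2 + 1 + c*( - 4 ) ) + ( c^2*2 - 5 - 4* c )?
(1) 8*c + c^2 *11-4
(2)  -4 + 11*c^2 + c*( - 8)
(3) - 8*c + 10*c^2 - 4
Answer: 2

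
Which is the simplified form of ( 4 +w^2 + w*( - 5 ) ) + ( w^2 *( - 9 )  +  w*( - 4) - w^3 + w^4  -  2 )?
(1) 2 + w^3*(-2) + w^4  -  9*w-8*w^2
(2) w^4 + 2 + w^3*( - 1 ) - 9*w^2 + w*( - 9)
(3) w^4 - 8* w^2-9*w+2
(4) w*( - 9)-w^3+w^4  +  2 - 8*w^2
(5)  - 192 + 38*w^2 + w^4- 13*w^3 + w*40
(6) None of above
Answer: 4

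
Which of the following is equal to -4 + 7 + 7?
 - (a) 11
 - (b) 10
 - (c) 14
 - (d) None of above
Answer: b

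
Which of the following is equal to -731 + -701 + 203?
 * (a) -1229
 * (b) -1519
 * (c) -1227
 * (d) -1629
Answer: a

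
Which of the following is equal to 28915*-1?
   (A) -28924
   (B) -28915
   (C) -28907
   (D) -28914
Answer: B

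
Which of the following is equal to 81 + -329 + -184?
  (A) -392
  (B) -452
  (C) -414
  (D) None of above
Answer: D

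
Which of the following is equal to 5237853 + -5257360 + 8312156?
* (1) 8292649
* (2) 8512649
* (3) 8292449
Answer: 1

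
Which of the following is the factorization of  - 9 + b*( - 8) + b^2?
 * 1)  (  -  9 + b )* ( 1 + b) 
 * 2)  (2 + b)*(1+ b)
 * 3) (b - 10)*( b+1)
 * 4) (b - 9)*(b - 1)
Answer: 1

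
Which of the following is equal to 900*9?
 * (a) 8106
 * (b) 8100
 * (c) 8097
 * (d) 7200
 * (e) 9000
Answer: b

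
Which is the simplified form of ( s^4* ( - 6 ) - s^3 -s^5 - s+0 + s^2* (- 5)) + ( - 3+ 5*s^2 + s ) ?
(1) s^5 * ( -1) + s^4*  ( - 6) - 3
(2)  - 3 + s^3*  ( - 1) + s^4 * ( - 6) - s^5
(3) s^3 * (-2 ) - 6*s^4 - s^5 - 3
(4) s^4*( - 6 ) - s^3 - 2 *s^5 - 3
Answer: 2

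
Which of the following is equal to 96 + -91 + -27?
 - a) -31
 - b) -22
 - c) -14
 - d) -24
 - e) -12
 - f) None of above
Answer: b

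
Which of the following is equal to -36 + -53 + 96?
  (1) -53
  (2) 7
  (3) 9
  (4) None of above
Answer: 2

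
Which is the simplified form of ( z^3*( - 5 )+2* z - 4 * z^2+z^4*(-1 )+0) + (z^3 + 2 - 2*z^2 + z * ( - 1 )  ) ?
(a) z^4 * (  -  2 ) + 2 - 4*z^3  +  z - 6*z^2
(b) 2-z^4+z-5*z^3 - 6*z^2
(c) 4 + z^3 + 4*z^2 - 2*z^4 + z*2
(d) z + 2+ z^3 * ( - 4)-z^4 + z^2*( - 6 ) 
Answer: d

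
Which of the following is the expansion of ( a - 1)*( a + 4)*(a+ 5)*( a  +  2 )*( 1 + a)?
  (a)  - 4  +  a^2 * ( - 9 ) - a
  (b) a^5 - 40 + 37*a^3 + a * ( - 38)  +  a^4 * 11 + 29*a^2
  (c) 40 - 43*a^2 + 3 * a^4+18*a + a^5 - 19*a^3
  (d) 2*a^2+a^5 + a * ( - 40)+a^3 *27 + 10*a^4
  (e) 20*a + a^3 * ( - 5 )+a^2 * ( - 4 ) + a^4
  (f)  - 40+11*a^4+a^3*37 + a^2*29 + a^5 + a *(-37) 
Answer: b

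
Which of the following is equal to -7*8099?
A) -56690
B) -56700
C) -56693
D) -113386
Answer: C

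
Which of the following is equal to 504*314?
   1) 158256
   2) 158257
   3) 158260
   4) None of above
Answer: 1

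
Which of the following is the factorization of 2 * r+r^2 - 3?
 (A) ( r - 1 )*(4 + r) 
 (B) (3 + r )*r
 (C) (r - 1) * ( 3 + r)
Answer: C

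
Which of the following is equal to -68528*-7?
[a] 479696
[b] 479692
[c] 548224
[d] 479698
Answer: a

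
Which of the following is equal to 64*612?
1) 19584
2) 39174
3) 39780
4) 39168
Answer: 4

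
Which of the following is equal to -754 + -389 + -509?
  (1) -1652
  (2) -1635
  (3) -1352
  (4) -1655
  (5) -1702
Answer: 1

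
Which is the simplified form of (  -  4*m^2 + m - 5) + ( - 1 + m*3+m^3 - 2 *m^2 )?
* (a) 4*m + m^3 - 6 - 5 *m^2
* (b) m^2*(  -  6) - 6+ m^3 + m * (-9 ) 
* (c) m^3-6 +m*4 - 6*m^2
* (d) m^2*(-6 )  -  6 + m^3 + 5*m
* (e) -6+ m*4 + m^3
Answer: c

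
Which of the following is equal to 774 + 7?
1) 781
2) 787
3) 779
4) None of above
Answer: 1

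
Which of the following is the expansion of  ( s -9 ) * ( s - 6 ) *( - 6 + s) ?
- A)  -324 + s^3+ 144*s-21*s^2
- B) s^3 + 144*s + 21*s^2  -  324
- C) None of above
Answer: A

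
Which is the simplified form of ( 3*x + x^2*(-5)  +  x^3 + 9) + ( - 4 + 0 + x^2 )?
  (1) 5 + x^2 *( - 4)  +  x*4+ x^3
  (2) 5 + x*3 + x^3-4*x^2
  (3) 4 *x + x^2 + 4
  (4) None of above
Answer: 2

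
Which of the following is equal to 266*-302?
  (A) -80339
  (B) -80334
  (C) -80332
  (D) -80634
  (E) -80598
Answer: C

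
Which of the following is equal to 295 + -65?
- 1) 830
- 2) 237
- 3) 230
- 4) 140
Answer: 3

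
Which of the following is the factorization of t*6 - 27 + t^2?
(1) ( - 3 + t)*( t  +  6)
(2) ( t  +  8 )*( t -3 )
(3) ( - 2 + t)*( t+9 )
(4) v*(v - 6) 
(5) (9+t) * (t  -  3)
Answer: 5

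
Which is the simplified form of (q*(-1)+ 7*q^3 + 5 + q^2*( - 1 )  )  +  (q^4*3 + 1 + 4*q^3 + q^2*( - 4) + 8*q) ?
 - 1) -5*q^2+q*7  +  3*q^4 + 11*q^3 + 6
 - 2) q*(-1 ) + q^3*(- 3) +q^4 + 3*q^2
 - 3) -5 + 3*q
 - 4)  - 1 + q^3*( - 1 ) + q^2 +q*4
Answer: 1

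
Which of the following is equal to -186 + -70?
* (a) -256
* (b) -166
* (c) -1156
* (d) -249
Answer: a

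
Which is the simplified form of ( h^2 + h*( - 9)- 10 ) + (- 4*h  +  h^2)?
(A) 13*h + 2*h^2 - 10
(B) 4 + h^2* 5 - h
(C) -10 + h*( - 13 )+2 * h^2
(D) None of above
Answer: C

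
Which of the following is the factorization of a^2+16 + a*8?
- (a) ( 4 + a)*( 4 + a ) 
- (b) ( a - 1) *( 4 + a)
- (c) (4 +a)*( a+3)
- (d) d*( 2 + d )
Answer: a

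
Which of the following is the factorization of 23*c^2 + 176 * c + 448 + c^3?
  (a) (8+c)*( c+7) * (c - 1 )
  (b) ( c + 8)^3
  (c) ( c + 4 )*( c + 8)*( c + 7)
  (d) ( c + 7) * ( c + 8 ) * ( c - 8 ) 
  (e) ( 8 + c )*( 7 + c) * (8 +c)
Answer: e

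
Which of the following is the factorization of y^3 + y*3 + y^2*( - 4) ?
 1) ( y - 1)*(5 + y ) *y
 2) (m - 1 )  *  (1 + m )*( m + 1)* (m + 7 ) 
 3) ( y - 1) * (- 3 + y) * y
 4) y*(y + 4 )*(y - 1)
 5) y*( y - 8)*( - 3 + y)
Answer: 3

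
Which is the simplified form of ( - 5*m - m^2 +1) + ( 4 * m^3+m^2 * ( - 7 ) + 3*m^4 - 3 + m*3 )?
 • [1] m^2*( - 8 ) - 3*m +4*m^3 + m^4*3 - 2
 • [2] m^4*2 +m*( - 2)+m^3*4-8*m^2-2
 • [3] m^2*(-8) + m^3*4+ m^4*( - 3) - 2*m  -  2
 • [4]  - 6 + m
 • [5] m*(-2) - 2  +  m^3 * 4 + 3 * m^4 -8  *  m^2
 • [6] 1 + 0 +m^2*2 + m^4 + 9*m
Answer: 5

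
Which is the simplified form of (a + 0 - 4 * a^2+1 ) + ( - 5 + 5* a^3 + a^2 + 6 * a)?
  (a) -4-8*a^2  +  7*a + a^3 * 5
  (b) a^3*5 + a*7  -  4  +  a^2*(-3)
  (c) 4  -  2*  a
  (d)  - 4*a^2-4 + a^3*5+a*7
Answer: b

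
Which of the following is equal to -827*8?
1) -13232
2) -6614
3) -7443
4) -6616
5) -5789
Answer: 4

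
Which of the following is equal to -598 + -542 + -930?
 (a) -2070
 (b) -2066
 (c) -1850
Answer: a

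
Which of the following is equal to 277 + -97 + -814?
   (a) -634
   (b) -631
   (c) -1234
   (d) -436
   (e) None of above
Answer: a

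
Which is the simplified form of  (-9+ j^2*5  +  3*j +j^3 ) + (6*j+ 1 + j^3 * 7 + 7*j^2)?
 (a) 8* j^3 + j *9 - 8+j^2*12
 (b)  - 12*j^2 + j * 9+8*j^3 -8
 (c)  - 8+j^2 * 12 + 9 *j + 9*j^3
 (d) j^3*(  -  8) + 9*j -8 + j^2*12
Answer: a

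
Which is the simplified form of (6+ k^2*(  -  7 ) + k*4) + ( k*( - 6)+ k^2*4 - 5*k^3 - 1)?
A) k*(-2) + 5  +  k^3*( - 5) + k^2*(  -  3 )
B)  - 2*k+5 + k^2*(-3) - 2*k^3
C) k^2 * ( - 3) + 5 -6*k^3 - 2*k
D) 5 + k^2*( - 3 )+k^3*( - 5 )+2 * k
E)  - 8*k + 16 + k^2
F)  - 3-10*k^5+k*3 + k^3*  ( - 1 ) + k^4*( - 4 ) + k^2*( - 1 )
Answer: A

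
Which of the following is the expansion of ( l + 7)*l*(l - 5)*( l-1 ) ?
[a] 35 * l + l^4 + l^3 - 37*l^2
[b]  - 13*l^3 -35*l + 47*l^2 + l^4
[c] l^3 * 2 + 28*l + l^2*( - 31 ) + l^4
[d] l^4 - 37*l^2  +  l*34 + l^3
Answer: a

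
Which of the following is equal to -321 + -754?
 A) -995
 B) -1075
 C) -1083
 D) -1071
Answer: B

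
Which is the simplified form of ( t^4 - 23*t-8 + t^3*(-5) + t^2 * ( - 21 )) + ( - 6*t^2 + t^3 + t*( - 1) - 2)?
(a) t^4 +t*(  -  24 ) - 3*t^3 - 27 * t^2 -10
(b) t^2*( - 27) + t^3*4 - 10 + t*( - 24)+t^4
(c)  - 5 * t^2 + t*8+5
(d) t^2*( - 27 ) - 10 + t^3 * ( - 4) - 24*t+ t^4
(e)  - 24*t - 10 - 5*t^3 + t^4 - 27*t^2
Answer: d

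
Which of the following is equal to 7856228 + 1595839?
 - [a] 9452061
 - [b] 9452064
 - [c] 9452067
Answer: c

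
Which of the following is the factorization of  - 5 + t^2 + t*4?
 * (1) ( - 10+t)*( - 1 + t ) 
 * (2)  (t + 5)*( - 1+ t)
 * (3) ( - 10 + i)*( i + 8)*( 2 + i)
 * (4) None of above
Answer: 2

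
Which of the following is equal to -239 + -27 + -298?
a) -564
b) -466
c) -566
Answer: a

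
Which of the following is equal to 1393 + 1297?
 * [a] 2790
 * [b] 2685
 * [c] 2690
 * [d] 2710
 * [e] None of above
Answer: c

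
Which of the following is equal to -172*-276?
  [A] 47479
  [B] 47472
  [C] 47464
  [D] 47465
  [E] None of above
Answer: B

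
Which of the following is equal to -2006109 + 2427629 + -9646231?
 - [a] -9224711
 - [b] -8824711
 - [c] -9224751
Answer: a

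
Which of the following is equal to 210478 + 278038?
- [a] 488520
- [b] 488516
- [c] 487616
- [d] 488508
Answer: b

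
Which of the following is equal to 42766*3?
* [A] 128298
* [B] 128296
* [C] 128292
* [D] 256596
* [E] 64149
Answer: A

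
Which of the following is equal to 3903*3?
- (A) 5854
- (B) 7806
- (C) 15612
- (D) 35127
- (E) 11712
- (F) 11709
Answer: F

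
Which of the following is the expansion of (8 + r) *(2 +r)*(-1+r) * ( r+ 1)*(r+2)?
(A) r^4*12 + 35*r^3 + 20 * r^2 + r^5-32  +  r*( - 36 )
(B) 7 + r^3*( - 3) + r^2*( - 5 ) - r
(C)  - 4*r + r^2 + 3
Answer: A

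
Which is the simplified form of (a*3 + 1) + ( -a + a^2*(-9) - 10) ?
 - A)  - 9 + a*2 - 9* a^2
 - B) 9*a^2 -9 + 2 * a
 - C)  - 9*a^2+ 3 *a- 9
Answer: A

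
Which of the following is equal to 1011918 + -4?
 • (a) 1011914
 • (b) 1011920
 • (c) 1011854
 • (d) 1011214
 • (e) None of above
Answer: a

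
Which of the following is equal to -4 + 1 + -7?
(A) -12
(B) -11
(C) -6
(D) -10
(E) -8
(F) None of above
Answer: D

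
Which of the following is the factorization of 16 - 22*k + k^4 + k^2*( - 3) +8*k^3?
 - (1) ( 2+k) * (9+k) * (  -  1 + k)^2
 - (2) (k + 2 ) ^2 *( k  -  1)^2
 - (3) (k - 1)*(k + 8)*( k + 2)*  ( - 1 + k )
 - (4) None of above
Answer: 3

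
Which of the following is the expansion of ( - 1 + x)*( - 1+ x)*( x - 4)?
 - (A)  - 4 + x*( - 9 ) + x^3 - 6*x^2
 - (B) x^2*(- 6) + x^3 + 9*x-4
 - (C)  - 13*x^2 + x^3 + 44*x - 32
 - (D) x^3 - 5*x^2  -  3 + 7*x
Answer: B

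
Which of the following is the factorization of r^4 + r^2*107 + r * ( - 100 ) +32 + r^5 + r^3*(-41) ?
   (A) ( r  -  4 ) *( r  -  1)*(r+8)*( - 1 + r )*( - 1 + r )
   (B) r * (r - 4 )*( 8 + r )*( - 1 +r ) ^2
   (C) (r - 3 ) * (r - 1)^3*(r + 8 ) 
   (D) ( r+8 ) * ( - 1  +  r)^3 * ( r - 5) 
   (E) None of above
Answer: A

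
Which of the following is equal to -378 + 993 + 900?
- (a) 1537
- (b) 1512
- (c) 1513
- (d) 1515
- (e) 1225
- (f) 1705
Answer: d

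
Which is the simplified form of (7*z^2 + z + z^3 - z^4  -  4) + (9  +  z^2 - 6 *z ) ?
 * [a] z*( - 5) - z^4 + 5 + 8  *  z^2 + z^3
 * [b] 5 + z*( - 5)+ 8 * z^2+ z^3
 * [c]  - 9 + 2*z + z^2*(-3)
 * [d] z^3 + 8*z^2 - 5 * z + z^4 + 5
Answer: a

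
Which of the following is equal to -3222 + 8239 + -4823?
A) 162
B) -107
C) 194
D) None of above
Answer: C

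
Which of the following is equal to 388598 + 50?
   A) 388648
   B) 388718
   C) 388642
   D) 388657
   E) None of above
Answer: A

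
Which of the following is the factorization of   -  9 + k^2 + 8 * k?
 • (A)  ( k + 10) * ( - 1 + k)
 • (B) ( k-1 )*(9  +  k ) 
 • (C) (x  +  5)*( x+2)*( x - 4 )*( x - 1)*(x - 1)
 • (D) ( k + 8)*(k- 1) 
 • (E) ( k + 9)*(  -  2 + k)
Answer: B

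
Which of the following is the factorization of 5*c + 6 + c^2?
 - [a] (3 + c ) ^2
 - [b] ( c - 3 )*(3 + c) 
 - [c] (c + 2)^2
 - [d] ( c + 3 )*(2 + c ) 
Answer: d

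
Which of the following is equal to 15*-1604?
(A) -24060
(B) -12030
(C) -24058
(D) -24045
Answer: A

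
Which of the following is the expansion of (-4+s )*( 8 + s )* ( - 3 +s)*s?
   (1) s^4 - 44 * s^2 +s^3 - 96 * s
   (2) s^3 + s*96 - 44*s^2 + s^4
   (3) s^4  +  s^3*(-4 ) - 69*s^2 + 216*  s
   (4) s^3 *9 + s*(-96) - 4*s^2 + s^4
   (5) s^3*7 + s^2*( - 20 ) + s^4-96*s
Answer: 2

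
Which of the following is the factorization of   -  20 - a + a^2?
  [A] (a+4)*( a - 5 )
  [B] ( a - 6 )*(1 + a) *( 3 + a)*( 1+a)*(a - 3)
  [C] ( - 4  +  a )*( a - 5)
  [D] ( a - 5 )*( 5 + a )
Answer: A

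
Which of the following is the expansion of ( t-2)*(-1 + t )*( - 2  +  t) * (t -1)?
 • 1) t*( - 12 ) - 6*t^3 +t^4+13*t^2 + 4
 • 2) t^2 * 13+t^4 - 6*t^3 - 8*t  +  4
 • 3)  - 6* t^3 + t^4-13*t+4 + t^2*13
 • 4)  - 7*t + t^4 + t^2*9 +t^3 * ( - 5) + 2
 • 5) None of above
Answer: 1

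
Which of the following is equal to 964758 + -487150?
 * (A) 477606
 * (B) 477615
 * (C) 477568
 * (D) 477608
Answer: D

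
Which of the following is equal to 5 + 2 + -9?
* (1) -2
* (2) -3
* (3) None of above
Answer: 1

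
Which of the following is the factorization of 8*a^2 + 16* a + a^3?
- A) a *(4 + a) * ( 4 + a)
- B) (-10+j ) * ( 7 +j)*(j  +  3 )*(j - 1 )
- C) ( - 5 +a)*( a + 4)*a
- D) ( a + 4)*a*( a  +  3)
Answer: A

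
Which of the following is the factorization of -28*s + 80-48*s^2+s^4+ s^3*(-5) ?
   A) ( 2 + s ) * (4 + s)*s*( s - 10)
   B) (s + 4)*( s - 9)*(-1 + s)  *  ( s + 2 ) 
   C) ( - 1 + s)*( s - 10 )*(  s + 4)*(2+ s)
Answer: C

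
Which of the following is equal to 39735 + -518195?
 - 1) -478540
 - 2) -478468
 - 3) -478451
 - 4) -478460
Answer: 4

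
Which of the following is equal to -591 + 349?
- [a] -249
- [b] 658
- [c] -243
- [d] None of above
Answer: d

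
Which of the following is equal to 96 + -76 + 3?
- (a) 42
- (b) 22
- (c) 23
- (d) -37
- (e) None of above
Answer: c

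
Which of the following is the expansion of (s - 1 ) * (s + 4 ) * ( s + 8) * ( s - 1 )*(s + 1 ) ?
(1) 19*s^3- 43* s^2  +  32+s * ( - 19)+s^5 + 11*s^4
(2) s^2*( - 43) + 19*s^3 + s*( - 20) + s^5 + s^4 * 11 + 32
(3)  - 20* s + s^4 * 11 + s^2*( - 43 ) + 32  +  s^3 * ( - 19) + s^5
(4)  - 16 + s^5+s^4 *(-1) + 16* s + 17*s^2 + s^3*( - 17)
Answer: 2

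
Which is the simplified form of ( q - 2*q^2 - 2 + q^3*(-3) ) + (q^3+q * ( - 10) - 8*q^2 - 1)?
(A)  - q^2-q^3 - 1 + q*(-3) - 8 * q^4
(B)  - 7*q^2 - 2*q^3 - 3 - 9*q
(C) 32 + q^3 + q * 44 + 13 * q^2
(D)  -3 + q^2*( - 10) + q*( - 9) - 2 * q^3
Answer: D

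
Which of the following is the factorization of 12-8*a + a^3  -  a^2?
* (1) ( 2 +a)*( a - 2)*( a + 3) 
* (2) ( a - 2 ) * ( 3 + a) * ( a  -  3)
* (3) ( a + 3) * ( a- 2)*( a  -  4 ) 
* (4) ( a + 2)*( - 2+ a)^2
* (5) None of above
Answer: 5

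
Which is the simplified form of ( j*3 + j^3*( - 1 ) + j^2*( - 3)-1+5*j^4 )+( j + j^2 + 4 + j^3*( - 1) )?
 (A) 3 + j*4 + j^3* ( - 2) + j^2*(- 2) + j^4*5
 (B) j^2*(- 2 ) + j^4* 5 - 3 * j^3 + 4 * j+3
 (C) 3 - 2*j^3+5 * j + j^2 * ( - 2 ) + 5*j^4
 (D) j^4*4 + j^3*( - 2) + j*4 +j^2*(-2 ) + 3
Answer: A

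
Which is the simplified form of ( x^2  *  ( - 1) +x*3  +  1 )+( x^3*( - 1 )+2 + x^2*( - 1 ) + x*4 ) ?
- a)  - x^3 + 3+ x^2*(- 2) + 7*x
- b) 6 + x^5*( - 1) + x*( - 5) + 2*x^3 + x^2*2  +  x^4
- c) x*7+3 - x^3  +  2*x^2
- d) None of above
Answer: a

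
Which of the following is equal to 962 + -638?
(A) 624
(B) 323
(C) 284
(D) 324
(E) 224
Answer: D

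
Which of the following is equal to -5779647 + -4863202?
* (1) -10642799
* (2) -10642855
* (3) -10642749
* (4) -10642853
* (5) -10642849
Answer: 5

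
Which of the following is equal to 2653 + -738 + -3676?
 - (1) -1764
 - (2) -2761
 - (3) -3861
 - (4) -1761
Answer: 4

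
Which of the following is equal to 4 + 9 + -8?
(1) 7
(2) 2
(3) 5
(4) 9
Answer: 3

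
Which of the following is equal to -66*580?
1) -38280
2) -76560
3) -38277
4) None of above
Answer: 1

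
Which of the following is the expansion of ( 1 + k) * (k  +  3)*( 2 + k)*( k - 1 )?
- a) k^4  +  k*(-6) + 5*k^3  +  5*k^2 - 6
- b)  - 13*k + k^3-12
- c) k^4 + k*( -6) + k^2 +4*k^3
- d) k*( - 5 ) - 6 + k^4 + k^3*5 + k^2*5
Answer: d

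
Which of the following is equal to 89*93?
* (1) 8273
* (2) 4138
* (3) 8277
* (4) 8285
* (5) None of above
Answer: 3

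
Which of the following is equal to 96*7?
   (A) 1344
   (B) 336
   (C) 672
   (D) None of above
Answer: C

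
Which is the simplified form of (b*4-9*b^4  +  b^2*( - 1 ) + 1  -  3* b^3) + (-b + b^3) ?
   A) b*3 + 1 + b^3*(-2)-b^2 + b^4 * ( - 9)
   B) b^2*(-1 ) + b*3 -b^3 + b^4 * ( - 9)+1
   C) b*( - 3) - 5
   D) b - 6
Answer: A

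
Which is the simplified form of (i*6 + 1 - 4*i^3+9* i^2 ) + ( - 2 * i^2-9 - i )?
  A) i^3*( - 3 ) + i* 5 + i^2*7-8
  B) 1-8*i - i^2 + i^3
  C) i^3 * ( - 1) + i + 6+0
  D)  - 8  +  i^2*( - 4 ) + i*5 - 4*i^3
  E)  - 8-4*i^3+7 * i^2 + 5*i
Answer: E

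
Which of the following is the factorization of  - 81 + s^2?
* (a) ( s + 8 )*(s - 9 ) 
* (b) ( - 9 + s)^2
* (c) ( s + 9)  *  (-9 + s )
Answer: c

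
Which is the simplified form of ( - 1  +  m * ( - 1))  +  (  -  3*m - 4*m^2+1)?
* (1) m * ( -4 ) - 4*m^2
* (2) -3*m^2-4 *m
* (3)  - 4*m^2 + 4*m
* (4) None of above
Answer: 1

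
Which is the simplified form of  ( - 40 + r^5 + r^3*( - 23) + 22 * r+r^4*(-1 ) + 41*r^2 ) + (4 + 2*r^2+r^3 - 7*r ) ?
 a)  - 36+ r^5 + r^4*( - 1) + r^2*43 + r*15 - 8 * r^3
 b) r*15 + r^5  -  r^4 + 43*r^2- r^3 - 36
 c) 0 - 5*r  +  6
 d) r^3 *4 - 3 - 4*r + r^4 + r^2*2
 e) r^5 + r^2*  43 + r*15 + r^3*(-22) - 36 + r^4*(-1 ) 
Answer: e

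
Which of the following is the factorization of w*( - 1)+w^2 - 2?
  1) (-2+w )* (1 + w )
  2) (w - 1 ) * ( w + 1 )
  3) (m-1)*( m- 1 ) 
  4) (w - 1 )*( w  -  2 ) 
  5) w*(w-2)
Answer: 1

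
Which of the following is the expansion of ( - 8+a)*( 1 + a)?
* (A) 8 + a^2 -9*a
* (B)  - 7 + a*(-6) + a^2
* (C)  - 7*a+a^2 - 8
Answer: C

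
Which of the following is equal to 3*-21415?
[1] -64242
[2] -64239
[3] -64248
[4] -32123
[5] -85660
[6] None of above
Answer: 6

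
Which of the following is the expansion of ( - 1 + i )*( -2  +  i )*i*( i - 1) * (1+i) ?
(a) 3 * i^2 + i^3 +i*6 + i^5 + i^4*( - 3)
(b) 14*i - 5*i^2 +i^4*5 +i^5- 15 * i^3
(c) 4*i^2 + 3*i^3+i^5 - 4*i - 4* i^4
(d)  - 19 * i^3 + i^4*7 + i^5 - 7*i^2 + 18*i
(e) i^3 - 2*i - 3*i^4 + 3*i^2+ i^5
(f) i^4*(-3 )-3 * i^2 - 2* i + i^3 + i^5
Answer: e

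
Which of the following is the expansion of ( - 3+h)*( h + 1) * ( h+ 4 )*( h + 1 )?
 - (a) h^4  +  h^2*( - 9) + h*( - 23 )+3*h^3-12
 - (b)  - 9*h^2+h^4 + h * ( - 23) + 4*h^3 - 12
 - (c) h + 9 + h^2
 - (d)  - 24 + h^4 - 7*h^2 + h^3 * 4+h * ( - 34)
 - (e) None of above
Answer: a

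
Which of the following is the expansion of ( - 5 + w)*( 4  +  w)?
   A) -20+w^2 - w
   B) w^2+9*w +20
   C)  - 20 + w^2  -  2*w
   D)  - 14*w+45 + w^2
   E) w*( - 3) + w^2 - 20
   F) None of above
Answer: A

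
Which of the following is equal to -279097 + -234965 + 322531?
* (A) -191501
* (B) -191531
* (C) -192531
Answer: B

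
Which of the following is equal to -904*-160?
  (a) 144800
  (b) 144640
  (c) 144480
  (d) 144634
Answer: b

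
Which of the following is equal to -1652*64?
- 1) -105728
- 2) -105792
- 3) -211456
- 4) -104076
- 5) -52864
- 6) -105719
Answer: 1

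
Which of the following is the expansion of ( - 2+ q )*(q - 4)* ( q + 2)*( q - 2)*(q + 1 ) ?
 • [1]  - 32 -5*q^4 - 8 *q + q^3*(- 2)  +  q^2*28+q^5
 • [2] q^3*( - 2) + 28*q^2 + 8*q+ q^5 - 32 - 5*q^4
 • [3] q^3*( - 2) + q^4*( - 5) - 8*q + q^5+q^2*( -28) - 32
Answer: 1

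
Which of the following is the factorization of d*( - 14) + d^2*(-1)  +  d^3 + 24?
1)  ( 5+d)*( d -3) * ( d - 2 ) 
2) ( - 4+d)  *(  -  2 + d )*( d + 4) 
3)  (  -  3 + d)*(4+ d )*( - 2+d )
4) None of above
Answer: 3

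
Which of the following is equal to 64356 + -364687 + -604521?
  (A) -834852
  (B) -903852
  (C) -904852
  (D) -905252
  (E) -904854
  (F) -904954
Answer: C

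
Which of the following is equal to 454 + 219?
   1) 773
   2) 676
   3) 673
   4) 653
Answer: 3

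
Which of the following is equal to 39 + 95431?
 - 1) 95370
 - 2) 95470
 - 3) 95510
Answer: 2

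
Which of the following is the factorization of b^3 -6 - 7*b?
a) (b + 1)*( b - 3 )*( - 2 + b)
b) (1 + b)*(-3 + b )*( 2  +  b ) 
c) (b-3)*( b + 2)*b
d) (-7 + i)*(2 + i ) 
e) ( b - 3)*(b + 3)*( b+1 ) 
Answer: b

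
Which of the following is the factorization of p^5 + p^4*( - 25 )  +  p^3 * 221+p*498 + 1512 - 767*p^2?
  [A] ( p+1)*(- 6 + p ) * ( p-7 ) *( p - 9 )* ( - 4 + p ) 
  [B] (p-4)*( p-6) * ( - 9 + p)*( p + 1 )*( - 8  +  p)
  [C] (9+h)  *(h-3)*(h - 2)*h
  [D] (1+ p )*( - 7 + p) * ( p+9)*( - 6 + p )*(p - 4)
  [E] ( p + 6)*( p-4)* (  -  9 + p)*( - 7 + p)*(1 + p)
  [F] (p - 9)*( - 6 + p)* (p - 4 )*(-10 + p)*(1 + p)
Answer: A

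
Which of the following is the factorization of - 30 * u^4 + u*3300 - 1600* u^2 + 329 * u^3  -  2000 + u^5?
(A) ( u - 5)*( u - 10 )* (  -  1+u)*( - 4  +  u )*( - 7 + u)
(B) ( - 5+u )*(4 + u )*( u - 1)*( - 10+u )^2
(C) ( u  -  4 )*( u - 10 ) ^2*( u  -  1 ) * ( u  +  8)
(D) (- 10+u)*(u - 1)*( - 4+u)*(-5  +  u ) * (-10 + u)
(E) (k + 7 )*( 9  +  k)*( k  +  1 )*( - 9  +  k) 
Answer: D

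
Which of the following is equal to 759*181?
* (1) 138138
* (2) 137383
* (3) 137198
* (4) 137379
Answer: 4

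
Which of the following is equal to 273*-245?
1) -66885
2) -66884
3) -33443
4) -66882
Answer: 1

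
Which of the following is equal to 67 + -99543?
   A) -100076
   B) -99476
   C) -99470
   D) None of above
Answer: B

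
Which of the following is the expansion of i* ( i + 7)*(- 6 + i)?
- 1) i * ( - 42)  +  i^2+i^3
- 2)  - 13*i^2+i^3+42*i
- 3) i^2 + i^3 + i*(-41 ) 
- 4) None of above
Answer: 1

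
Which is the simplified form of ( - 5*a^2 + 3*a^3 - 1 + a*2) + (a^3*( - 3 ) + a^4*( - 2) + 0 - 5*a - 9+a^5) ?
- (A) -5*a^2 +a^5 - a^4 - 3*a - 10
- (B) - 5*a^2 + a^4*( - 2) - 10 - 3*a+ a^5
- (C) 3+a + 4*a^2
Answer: B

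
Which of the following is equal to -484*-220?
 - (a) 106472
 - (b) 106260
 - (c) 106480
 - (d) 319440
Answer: c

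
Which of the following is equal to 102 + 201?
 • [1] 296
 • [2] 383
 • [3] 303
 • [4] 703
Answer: 3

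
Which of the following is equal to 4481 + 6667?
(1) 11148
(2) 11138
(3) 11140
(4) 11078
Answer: 1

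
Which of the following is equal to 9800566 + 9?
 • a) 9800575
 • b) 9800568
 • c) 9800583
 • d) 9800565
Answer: a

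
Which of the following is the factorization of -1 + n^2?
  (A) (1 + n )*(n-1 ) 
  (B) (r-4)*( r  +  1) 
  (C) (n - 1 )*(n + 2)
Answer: A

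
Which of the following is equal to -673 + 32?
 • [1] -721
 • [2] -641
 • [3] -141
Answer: 2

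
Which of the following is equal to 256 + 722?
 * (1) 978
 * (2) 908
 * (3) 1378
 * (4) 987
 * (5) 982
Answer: 1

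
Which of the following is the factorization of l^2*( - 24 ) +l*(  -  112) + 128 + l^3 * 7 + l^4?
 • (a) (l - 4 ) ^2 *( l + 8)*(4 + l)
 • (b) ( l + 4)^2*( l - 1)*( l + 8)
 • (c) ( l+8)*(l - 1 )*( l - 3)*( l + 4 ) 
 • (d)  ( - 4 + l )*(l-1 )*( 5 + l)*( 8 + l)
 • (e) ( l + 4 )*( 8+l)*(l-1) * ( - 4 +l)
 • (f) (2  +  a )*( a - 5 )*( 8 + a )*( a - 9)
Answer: e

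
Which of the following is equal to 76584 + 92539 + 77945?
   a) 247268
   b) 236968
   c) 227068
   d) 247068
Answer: d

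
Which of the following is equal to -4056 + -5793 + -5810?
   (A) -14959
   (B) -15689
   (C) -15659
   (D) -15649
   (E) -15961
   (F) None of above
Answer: C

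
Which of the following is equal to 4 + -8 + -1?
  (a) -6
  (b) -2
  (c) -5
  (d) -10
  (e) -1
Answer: c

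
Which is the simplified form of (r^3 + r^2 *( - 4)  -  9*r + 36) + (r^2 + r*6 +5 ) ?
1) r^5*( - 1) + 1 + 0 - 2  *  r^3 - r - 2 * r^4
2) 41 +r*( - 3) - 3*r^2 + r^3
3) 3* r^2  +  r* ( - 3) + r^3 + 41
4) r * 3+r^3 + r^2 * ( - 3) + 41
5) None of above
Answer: 2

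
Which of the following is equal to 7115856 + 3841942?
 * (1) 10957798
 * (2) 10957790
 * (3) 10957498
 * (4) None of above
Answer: 1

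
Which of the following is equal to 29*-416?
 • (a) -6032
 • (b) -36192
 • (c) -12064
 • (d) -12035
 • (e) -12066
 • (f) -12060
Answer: c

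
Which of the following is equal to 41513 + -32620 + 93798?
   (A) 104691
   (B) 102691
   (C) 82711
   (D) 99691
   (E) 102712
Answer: B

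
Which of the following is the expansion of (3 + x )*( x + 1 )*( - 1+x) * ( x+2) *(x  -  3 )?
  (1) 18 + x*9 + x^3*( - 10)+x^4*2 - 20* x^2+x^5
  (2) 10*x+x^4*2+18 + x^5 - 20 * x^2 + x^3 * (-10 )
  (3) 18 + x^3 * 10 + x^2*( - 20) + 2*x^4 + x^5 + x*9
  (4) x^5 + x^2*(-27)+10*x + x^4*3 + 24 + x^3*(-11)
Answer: 1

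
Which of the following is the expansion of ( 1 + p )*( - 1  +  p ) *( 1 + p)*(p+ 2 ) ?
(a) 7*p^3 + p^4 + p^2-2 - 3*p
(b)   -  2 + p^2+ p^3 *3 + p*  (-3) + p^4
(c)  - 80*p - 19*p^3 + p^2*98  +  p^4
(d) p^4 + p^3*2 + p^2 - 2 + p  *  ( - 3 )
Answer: b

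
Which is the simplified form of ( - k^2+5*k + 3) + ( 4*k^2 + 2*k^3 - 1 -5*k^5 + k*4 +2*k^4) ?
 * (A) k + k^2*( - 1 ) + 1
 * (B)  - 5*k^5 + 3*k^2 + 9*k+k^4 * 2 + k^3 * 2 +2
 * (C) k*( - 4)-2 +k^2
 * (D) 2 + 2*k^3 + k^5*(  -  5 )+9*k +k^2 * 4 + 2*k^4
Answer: B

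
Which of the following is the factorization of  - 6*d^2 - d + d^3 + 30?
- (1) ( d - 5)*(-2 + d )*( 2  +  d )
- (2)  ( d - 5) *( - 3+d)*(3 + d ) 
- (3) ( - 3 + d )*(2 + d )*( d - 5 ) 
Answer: 3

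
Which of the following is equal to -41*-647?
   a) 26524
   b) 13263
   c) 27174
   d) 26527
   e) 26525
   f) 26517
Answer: d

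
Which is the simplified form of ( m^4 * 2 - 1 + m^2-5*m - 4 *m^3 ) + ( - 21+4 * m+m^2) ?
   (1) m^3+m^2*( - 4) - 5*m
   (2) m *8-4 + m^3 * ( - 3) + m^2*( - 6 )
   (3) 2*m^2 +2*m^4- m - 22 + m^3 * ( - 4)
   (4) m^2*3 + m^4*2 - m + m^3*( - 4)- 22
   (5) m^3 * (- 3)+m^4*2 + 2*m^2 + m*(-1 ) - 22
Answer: 3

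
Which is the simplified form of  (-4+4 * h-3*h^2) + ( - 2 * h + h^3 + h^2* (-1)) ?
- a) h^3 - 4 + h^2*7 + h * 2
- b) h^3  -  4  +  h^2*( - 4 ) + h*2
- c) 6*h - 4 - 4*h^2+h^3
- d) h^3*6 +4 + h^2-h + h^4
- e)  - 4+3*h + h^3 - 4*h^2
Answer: b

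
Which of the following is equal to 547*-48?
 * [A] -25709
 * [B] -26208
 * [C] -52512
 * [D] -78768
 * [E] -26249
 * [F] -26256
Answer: F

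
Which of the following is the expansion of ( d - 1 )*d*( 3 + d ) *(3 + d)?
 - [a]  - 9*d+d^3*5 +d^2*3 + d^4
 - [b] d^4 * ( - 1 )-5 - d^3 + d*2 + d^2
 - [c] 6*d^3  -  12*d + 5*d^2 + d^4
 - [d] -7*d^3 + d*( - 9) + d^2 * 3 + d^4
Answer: a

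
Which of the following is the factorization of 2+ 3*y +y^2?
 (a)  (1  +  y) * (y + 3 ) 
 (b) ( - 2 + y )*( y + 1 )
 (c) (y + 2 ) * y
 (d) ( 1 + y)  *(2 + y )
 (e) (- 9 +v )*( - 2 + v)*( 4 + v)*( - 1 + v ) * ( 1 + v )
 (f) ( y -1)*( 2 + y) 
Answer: d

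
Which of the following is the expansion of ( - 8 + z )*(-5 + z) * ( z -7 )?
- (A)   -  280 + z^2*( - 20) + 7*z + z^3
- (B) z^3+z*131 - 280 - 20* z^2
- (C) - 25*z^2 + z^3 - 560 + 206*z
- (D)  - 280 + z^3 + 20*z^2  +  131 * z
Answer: B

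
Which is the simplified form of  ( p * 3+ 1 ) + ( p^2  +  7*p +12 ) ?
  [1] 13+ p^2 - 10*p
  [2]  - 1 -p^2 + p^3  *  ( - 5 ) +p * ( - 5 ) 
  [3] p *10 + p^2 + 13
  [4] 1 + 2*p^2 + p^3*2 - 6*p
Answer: 3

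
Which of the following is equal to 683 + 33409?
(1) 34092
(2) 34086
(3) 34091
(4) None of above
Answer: 1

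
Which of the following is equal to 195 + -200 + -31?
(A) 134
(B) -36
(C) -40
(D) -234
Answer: B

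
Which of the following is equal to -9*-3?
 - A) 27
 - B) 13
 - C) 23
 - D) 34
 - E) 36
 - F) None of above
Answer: A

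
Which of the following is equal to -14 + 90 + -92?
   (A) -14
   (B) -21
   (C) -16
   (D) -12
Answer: C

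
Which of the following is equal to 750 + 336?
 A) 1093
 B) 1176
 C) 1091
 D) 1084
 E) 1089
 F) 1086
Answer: F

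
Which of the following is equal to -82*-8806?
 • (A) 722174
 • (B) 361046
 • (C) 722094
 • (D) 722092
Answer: D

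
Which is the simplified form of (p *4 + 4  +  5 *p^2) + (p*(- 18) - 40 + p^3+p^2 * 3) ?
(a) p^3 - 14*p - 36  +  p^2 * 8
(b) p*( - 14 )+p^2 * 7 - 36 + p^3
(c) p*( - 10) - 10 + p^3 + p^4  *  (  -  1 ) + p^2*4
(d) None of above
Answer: a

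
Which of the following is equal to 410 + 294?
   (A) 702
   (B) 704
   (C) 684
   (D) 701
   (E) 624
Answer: B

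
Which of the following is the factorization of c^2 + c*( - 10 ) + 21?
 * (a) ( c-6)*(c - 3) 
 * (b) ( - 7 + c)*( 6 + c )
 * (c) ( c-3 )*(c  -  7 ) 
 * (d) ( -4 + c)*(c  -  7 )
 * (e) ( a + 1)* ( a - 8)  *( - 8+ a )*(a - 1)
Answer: c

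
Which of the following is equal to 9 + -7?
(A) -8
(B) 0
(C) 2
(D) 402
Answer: C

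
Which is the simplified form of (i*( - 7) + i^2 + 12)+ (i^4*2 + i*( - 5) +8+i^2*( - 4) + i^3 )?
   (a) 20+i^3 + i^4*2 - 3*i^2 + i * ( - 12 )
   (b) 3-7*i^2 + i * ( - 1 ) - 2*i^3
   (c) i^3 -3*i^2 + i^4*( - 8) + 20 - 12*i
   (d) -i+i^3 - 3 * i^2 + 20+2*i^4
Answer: a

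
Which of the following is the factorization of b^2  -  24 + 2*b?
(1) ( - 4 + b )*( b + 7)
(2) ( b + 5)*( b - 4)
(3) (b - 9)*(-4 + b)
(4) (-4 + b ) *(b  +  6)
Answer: 4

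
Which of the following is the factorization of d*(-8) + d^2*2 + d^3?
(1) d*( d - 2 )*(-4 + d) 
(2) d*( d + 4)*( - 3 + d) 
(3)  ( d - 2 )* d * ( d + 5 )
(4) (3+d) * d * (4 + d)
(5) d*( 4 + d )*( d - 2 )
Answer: 5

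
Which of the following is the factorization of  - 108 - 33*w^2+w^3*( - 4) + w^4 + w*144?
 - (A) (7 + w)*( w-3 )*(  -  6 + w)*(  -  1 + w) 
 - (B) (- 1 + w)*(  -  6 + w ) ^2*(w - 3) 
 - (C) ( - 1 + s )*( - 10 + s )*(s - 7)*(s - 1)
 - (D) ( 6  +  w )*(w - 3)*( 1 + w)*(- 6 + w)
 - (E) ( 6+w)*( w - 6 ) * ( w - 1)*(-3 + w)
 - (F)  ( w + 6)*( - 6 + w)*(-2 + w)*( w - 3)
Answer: E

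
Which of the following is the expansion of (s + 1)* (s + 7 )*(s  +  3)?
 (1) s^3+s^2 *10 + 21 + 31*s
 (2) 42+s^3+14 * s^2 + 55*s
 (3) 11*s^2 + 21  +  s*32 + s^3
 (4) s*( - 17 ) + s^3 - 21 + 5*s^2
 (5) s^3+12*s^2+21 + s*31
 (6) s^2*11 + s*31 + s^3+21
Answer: 6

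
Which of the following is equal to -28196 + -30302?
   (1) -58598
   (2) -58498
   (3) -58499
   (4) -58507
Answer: 2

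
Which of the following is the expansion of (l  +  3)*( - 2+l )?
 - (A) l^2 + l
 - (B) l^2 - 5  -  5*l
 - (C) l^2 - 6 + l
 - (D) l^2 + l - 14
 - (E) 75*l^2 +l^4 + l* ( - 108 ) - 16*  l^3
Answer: C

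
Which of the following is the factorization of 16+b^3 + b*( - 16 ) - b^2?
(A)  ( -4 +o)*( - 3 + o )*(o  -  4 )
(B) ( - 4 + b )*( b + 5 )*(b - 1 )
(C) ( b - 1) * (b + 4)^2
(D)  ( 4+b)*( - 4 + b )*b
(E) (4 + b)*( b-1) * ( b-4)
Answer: E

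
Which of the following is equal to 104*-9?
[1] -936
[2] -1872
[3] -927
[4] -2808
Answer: 1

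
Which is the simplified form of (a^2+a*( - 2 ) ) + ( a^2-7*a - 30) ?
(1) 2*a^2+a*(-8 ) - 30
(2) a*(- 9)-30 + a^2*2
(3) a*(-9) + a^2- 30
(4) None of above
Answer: 2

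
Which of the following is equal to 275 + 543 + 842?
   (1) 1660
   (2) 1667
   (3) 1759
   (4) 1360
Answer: 1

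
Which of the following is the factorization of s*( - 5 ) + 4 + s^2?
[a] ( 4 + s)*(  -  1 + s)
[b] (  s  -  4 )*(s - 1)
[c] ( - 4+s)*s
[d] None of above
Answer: b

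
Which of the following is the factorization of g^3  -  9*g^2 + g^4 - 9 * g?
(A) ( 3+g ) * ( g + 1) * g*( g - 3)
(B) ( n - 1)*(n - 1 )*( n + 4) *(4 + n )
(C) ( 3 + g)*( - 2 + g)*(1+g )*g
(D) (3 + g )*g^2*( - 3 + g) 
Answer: A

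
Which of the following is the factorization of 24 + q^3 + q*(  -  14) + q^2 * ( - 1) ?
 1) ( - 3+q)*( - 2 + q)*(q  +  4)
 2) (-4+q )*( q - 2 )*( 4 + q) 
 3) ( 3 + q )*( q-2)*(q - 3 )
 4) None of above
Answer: 1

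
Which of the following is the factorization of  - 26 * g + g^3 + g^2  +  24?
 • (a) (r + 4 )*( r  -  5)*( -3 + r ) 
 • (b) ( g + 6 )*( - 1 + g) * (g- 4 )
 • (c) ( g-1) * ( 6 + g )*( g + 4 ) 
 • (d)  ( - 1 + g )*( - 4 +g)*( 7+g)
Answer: b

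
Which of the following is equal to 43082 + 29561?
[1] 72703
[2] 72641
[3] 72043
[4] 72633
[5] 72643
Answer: 5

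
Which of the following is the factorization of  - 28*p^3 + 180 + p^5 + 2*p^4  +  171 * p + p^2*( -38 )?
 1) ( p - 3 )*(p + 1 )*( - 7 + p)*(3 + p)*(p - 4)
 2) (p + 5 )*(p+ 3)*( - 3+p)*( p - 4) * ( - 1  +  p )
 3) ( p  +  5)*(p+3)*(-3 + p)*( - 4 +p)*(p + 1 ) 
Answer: 3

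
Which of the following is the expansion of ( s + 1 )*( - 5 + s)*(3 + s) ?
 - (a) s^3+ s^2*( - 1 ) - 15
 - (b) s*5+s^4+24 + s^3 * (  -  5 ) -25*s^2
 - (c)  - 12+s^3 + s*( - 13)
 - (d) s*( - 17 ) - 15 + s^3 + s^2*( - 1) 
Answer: d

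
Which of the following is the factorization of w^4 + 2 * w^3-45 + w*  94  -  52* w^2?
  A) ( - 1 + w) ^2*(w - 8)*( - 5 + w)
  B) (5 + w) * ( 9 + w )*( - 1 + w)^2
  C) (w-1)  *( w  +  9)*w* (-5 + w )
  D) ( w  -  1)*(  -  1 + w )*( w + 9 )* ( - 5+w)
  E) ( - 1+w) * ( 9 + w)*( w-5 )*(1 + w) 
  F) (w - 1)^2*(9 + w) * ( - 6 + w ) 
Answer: D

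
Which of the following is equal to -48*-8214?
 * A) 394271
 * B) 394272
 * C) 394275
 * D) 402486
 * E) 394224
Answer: B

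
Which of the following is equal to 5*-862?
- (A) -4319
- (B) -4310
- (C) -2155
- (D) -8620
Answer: B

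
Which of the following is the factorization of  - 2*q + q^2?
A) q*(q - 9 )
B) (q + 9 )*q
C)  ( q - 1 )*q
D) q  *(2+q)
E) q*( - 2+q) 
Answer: E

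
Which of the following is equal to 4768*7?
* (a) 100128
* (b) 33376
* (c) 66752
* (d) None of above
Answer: b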